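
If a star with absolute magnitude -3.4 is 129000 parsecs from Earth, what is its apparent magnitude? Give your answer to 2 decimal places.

m = M + 5 log₁₀ d − 5 = -3.4 + 5·5.1106 − 5 = 17.153

m ≈ 17.15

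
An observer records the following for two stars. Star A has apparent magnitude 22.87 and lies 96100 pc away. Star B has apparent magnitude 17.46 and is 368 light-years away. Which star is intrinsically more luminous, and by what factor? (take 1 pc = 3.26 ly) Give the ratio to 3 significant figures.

Star A: M = m − 5 log₁₀ d + 5 = 22.87 − 5·4.9827 + 5 = 2.956
Star B: d = 368 ly / 3.26 = 112.9 pc
Star B: M = m − 5 log₁₀ d + 5 = 17.46 − 5·2.0526 + 5 = 12.197
ΔM = M_A − M_B = 2.956 − (12.197) = -9.240; smaller M is more luminous → Star A.
L ratio = 10^(0.4 |ΔM|) = 10^3.696 = 4968

Star A is more luminous, by a factor of 4970.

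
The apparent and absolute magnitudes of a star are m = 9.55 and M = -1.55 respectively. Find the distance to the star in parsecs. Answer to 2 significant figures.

d ≈ 1700 pc

μ = m − M = 11.100
m − M = 5 log₁₀ d − 5
log₁₀ d = (m − M)/5 + 1 = 3.2200
d = 10^3.2200 = 1660 pc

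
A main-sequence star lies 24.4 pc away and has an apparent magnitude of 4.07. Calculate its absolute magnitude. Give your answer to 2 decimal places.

5 log₁₀(d/10 pc) = 5 log₁₀(24.40) − 5 = 1.937
M = m − 5 log₁₀(d/10) = 4.07 − 1.937 = 2.133

M ≈ 2.13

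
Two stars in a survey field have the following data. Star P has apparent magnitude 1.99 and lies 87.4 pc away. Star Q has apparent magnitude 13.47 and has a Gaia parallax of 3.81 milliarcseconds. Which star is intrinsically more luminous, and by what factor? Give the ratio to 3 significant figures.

Star P: M = m − 5 log₁₀ d + 5 = 1.99 − 5·1.9415 + 5 = -2.718
Star Q: p = 3.81 mas = 3.81×10^-3″ → d = 1/p = 262.5 pc
Star Q: M = m − 5 log₁₀ d + 5 = 13.47 − 5·2.4191 + 5 = 6.375
ΔM = M_P − M_Q = -2.718 − (6.375) = -9.092; smaller M is more luminous → Star P.
L ratio = 10^(0.4 |ΔM|) = 10^3.637 = 4334

Star P is more luminous, by a factor of 4330.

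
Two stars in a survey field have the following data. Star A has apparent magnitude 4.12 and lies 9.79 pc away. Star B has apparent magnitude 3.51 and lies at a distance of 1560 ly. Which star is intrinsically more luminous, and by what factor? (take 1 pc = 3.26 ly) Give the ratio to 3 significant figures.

Star A: M = m − 5 log₁₀ d + 5 = 4.12 − 5·0.9908 + 5 = 4.166
Star B: d = 1560 ly / 3.26 = 478.5 pc
Star B: M = m − 5 log₁₀ d + 5 = 3.51 − 5·2.6799 + 5 = -4.890
ΔM = M_A − M_B = 4.166 − (-4.890) = 9.056; smaller M is more luminous → Star B.
L ratio = 10^(0.4 |ΔM|) = 10^3.622 = 4190

Star B is more luminous, by a factor of 4190.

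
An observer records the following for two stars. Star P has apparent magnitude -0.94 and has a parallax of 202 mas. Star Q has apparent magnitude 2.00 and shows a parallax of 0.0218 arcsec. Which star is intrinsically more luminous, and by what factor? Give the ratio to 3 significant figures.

Star P: p = 202 mas = 0.202″ → d = 1/p = 4.950 pc
Star P: M = m − 5 log₁₀ d + 5 = -0.94 − 5·0.6946 + 5 = 0.587
Star Q: d = 1/p = 1/0.0218″ = 45.87 pc
Star Q: M = m − 5 log₁₀ d + 5 = 2.00 − 5·1.6615 + 5 = -1.308
ΔM = M_P − M_Q = 0.587 − (-1.308) = 1.894; smaller M is more luminous → Star Q.
L ratio = 10^(0.4 |ΔM|) = 10^0.758 = 5.725

Star Q is more luminous, by a factor of 5.73.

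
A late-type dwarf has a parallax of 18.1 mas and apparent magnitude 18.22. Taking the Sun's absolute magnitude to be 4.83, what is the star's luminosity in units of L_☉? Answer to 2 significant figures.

d = 1/p = 1000/18.1 mas = 55.25 pc
M = m − 5 log₁₀ d + 5 = 18.22 − 5·1.7423 + 5 = 14.508
M − M_☉ = 14.508 − 4.83 = 9.678
L/L_☉ = 10^(−0.4 × 9.678) = 1.345×10^-4

L/L_☉ ≈ 1.3×10^-4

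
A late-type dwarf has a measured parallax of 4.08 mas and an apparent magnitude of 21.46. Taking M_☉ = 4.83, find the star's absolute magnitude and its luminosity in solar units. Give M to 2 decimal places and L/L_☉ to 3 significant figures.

M ≈ 14.51; L/L_☉ ≈ 1.34×10^-4

d = 1/p = 1000/4.08 mas = 245.1 pc
M = m − 5 log₁₀ d + 5 = 21.46 − 5·2.3893 + 5 = 14.513
M − M_☉ = 14.513 − 4.83 = 9.683
L/L_☉ = 10^(−0.4 × 9.683) = 1.339×10^-4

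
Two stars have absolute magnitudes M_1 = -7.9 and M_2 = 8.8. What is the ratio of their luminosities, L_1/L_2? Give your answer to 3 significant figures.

ΔM = M_1 − M_2 = -16.7
L_1/L_2 = 10^(−0.4 ΔM) = 10^6.680 = 4.786×10^6

L_1/L_2 ≈ 4.79×10^6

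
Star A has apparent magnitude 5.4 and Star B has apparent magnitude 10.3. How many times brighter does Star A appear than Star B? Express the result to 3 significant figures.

Δm = 5.4 − (10.3) = -4.9
Flux ratio = 10^(−0.4 Δm) = 10^(−0.4 × -4.9) = 10^1.960 = 91.20

91.2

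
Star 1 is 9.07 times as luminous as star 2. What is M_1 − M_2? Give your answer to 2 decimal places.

M_1 − M_2 ≈ -2.39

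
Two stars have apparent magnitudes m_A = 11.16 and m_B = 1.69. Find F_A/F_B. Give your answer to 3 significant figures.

F_A/F_B ≈ 1.63×10^-4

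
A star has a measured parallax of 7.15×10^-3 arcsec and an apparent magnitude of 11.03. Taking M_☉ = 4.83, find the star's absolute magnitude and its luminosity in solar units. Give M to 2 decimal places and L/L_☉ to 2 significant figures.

d = 1/p = 1/7.15×10^-3″ = 139.9 pc
M = m − 5 log₁₀ d + 5 = 11.03 − 5·2.1457 + 5 = 5.302
M − M_☉ = 5.302 − 4.83 = 0.472
L/L_☉ = 10^(−0.4 × 0.472) = 0.6477

M ≈ 5.30; L/L_☉ ≈ 0.65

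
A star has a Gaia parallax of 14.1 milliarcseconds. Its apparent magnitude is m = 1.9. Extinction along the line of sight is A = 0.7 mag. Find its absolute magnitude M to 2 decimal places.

M ≈ -3.05

p = 14.1 mas = 0.0141″ → d = 1/p = 70.92 pc
5 log₁₀(d/10 pc) = 5 log₁₀(70.92) − 5 = 4.254
M = m − 5 log₁₀(d/10) − A = 1.9 − 4.254 − 0.7 = -3.054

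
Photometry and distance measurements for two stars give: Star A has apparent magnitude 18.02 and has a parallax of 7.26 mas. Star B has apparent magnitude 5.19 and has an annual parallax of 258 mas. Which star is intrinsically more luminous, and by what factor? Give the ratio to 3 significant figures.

Star A: p = 7.26 mas = 7.26×10^-3″ → d = 1/p = 137.7 pc
Star A: M = m − 5 log₁₀ d + 5 = 18.02 − 5·2.1391 + 5 = 12.325
Star B: p = 258 mas = 0.258″ → d = 1/p = 3.876 pc
Star B: M = m − 5 log₁₀ d + 5 = 5.19 − 5·0.5884 + 5 = 7.248
ΔM = M_A − M_B = 12.325 − (7.248) = 5.077; smaller M is more luminous → Star B.
L ratio = 10^(0.4 |ΔM|) = 10^2.031 = 107.3

Star B is more luminous, by a factor of 107.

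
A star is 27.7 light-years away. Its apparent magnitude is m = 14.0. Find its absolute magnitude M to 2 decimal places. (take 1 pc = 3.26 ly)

d = 27.7 ly / 3.26 = 8.497 pc
5 log₁₀(d/10 pc) = 5 log₁₀(8.497) − 5 = -0.354
M = m − 5 log₁₀(d/10) = 14.0 + 0.354 = 14.354

M ≈ 14.35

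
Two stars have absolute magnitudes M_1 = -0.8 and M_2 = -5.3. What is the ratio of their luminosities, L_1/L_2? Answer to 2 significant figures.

L_1/L_2 ≈ 0.016

ΔM = M_1 − M_2 = 4.5
L_1/L_2 = 10^(−0.4 ΔM) = 10^-1.800 = 0.01585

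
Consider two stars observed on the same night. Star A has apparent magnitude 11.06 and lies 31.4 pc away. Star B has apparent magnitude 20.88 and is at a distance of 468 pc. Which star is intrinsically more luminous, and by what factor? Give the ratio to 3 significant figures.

Star A is more luminous, by a factor of 38.1.

Star A: M = m − 5 log₁₀ d + 5 = 11.06 − 5·1.4969 + 5 = 8.575
Star B: M = m − 5 log₁₀ d + 5 = 20.88 − 5·2.6702 + 5 = 12.529
ΔM = M_A − M_B = 8.575 − (12.529) = -3.953; smaller M is more luminous → Star A.
L ratio = 10^(0.4 |ΔM|) = 10^1.581 = 38.14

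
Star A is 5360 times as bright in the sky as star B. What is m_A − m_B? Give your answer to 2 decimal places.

Pogson: Δm = −2.5 log₁₀(ratio) = −2.5 log₁₀(5360) = −2.5 × 3.7292 = -9.323
Star A is brighter, so it has the smaller magnitude: the difference is negative.

m_A − m_B ≈ -9.32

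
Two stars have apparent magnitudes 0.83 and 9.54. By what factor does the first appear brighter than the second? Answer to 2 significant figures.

Magnitude difference = -8.71
Flux ratio = 10^(−0.4 Δm) = 10^(−0.4 × -8.71) = 10^3.484 = 3048

3000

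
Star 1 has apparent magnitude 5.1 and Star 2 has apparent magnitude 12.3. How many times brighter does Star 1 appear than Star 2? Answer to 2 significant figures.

760

Magnitude difference = -7.2
Flux ratio = 10^(−0.4 Δm) = 10^(−0.4 × -7.2) = 10^2.880 = 758.6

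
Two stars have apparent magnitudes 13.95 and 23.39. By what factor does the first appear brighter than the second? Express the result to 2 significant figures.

Magnitude difference = -9.44
Flux ratio = 10^(−0.4 Δm) = 10^(−0.4 × -9.44) = 10^3.776 = 5970

6000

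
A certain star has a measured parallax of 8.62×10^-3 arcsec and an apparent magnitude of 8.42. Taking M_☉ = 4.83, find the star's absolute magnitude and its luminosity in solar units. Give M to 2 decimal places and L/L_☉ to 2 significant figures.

d = 1/p = 1/8.62×10^-3″ = 116.0 pc
M = m − 5 log₁₀ d + 5 = 8.42 − 5·2.0645 + 5 = 3.098
M − M_☉ = 3.098 − 4.83 = -1.732
L/L_☉ = 10^(−0.4 × -1.732) = 4.932

M ≈ 3.10; L/L_☉ ≈ 4.9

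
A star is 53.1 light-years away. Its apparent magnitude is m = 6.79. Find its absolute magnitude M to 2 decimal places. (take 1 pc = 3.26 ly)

d = 53.1 ly / 3.26 = 16.29 pc
5 log₁₀(d/10 pc) = 5 log₁₀(16.29) − 5 = 1.059
M = m − 5 log₁₀(d/10) = 6.79 − 1.059 = 5.731

M ≈ 5.73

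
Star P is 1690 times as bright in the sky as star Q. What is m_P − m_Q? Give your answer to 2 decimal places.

m_P − m_Q ≈ -8.07

Pogson: Δm = −2.5 log₁₀(ratio) = −2.5 log₁₀(1690) = −2.5 × 3.2279 = -8.070
Star P is brighter, so it has the smaller magnitude: the difference is negative.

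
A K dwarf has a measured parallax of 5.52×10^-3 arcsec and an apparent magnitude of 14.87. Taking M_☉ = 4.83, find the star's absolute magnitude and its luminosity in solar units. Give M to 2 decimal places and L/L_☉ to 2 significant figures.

d = 1/p = 1/5.52×10^-3″ = 181.2 pc
M = m − 5 log₁₀ d + 5 = 14.87 − 5·2.2581 + 5 = 8.580
M − M_☉ = 8.580 − 4.83 = 3.750
L/L_☉ = 10^(−0.4 × 3.750) = 0.03163

M ≈ 8.58; L/L_☉ ≈ 0.032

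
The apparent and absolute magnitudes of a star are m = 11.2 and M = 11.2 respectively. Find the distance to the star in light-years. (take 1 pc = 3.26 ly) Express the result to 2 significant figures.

d ≈ 33 ly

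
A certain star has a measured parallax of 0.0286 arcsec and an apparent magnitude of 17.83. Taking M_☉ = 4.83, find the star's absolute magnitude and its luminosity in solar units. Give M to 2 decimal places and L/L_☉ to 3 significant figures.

M ≈ 15.11; L/L_☉ ≈ 7.71×10^-5

d = 1/p = 1/0.0286″ = 34.97 pc
M = m − 5 log₁₀ d + 5 = 17.83 − 5·1.5436 + 5 = 15.112
M − M_☉ = 15.112 − 4.83 = 10.282
L/L_☉ = 10^(−0.4 × 10.282) = 7.714×10^-5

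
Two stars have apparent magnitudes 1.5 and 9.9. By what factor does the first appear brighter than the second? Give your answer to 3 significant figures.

2290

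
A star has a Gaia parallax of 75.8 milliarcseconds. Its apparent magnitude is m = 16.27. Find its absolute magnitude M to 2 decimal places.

p = 75.8 mas = 0.0758″ → d = 1/p = 13.19 pc
5 log₁₀(d/10 pc) = 5 log₁₀(13.19) − 5 = 0.602
M = m − 5 log₁₀(d/10) = 16.27 − 0.602 = 15.668

M ≈ 15.67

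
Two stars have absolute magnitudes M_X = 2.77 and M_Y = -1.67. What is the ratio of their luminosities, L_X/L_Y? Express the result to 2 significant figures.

ΔM = M_X − M_Y = 4.44
L_X/L_Y = 10^(−0.4 ΔM) = 10^-1.776 = 0.01675

L_X/L_Y ≈ 0.017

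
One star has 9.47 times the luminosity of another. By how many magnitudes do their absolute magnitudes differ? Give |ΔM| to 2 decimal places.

|ΔM| ≈ 2.44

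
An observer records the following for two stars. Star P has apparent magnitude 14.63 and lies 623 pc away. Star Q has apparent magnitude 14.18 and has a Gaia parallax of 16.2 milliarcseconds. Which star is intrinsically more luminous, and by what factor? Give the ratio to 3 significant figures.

Star P: M = m − 5 log₁₀ d + 5 = 14.63 − 5·2.7945 + 5 = 5.658
Star Q: p = 16.2 mas = 0.0162″ → d = 1/p = 61.73 pc
Star Q: M = m − 5 log₁₀ d + 5 = 14.18 − 5·1.7905 + 5 = 10.228
ΔM = M_P − M_Q = 5.658 − (10.228) = -4.570; smaller M is more luminous → Star P.
L ratio = 10^(0.4 |ΔM|) = 10^1.828 = 67.30

Star P is more luminous, by a factor of 67.3.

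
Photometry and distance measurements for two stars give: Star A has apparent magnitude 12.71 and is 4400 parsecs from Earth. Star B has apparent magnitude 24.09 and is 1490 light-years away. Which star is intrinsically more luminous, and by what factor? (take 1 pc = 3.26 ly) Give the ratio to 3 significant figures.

Star A: M = m − 5 log₁₀ d + 5 = 12.71 − 5·3.6435 + 5 = -0.507
Star B: d = 1490 ly / 3.26 = 457.1 pc
Star B: M = m − 5 log₁₀ d + 5 = 24.09 − 5·2.6600 + 5 = 15.790
ΔM = M_A − M_B = -0.507 − (15.790) = -16.297; smaller M is more luminous → Star A.
L ratio = 10^(0.4 |ΔM|) = 10^6.519 = 3.303×10^6

Star A is more luminous, by a factor of 3.30×10^6.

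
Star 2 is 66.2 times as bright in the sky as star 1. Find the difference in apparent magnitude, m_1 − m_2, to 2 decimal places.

m_1 − m_2 ≈ 4.55

Pogson: Δm = −2.5 log₁₀(ratio) = −2.5 log₁₀(66.2) = −2.5 × 1.8209 = -4.552
Star 2 is brighter so has the smaller magnitude: m_1 − m_2 is positive.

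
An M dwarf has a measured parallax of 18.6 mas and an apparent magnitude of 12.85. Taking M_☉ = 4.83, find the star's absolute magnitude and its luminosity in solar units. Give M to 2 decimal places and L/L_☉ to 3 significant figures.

M ≈ 9.20; L/L_☉ ≈ 0.0179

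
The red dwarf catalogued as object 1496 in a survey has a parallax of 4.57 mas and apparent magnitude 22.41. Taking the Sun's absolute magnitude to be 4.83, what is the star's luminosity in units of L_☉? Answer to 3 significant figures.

L/L_☉ ≈ 4.45×10^-5

d = 1/p = 1000/4.57 mas = 218.8 pc
M = m − 5 log₁₀ d + 5 = 22.41 − 5·2.3401 + 5 = 15.710
M − M_☉ = 15.710 − 4.83 = 10.880
L/L_☉ = 10^(−0.4 × 10.880) = 4.448×10^-5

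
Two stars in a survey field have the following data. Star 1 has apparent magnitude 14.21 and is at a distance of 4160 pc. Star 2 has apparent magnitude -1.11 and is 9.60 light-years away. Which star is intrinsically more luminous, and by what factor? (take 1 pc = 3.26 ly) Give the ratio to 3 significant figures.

Star 1 is more luminous, by a factor of 1.49.

Star 1: M = m − 5 log₁₀ d + 5 = 14.21 − 5·3.6191 + 5 = 1.115
Star 2: d = 9.60 ly / 3.26 = 2.945 pc
Star 2: M = m − 5 log₁₀ d + 5 = -1.11 − 5·0.4691 + 5 = 1.545
ΔM = M_1 − M_2 = 1.115 − (1.545) = -0.430; smaller M is more luminous → Star 1.
L ratio = 10^(0.4 |ΔM|) = 10^0.172 = 1.486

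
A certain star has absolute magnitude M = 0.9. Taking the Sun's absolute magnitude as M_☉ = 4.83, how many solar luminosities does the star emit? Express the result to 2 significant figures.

M − M_☉ = 0.9 − 4.83 = -3.930
L/L_☉ = 10^(−0.4 (M − M_☉)) = 10^1.572 = 37.33

L/L_☉ ≈ 37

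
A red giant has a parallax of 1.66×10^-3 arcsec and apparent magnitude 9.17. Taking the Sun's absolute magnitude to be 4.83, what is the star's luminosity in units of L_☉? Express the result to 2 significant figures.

L/L_☉ ≈ 67

d = 1/p = 1/1.66×10^-3″ = 602.4 pc
M = m − 5 log₁₀ d + 5 = 9.17 − 5·2.7799 + 5 = 0.271
M − M_☉ = 0.271 − 4.83 = -4.559
L/L_☉ = 10^(−0.4 × -4.559) = 66.65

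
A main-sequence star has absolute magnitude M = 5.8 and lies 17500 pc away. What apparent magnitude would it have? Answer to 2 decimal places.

m ≈ 22.02

m = M + 5 log₁₀ d − 5 = 5.8 + 5·4.2430 − 5 = 22.015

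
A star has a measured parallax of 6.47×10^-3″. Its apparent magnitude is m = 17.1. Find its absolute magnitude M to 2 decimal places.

d = 1/p = 1/6.47×10^-3″ = 154.6 pc
5 log₁₀(d/10 pc) = 5 log₁₀(154.6) − 5 = 5.945
M = m − 5 log₁₀(d/10) = 17.1 − 5.945 = 11.155

M ≈ 11.15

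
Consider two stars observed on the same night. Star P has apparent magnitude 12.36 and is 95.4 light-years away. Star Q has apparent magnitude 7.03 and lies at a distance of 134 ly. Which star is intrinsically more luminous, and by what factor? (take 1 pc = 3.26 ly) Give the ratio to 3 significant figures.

Star Q is more luminous, by a factor of 267.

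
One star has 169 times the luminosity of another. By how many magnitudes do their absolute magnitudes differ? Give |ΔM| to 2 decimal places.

|ΔM| ≈ 5.57

Pogson: ΔM = −2.5 log₁₀(ratio) = −2.5 log₁₀(169) = −2.5 × 2.2279 = -5.570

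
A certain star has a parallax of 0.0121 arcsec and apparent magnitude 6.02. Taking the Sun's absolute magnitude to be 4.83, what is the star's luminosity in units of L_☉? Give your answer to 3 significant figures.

L/L_☉ ≈ 22.8

d = 1/p = 1/0.0121″ = 82.64 pc
M = m − 5 log₁₀ d + 5 = 6.02 − 5·1.9172 + 5 = 1.434
M − M_☉ = 1.434 − 4.83 = -3.396
L/L_☉ = 10^(−0.4 × -3.396) = 22.83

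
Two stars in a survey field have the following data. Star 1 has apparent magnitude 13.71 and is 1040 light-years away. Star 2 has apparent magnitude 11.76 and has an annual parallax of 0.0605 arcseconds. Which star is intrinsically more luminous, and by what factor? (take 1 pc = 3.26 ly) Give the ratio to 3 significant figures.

Star 1 is more luminous, by a factor of 61.8.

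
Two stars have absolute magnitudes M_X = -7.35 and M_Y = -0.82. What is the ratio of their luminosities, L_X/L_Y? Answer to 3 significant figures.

L_X/L_Y ≈ 409

ΔM = M_X − M_Y = -6.53
L_X/L_Y = 10^(−0.4 ΔM) = 10^2.612 = 409.3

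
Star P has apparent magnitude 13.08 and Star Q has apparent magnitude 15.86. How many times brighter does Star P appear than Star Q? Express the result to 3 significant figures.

12.9

Magnitude difference = -2.78
Flux ratio = 10^(−0.4 Δm) = 10^(−0.4 × -2.78) = 10^1.112 = 12.94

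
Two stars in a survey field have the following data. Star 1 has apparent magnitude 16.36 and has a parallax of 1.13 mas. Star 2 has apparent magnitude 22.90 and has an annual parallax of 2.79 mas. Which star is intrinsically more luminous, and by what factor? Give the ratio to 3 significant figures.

Star 1 is more luminous, by a factor of 2520.

Star 1: p = 1.13 mas = 1.13×10^-3″ → d = 1/p = 885.0 pc
Star 1: M = m − 5 log₁₀ d + 5 = 16.36 − 5·2.9469 + 5 = 6.625
Star 2: p = 2.79 mas = 2.79×10^-3″ → d = 1/p = 358.4 pc
Star 2: M = m − 5 log₁₀ d + 5 = 22.90 − 5·2.5544 + 5 = 15.128
ΔM = M_1 − M_2 = 6.625 − (15.128) = -8.503; smaller M is more luminous → Star 1.
L ratio = 10^(0.4 |ΔM|) = 10^3.401 = 2518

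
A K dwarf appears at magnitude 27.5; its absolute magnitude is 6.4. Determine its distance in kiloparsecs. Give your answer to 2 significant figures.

d ≈ 170 kpc

Distance modulus: m − M = 27.5 − (6.4) = 21.100
m − M = 5 log₁₀ d − 5
log₁₀ d = (m − M)/5 + 1 = 5.2200
d = 10^5.2200 = 166000 pc
= 166.0 kpc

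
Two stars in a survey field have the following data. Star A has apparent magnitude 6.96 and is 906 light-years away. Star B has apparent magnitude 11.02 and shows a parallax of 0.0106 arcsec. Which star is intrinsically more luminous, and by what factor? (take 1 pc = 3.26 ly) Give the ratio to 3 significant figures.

Star A: d = 906 ly / 3.26 = 277.9 pc
Star A: M = m − 5 log₁₀ d + 5 = 6.96 − 5·2.4439 + 5 = -0.260
Star B: d = 1/p = 1/0.0106″ = 94.34 pc
Star B: M = m − 5 log₁₀ d + 5 = 11.02 − 5·1.9747 + 5 = 6.147
ΔM = M_A − M_B = -0.260 − (6.147) = -6.406; smaller M is more luminous → Star A.
L ratio = 10^(0.4 |ΔM|) = 10^2.562 = 365.1

Star A is more luminous, by a factor of 365.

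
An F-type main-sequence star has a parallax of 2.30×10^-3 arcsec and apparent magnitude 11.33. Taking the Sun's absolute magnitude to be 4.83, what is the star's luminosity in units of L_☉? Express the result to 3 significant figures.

L/L_☉ ≈ 4.75

d = 1/p = 1/2.30×10^-3″ = 434.8 pc
M = m − 5 log₁₀ d + 5 = 11.33 − 5·2.6383 + 5 = 3.139
M − M_☉ = 3.139 − 4.83 = -1.691
L/L_☉ = 10^(−0.4 × -1.691) = 4.748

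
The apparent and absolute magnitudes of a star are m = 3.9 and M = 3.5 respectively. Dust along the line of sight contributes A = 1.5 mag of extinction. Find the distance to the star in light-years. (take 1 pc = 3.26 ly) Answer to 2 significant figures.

m − M = 5 log₁₀(d/10 pc) + A  ⇒  3.9 − (3.5) − 1.5 = 5 log₁₀(d/10)
-1.100 = 5 log₁₀(d/10)
log₁₀ d = (m − M − A)/5 + 1 = 0.7800
d = 10^0.7800 = 6.026 pc
= 19.64 ly

d ≈ 20 ly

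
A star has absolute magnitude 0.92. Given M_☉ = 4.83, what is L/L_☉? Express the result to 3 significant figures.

L/L_☉ ≈ 36.6

M − M_☉ = 0.92 − 4.83 = -3.910
L/L_☉ = 10^(−0.4 (M − M_☉)) = 10^1.564 = 36.64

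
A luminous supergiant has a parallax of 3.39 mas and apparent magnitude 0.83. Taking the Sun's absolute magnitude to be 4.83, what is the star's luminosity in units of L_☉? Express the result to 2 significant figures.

L/L_☉ ≈ 35000

d = 1/p = 1000/3.39 mas = 295.0 pc
M = m − 5 log₁₀ d + 5 = 0.83 − 5·2.4698 + 5 = -6.519
M − M_☉ = -6.519 − 4.83 = -11.349
L/L_☉ = 10^(−0.4 × -11.349) = 34640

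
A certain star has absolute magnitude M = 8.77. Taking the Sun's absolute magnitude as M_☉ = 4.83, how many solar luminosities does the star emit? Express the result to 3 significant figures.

L/L_☉ ≈ 0.0265

M − M_☉ = 8.77 − 4.83 = 3.940
L/L_☉ = 10^(−0.4 (M − M_☉)) = 10^-1.576 = 0.02655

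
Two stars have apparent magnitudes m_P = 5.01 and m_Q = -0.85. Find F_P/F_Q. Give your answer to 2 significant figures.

Δm = 5.01 − (-0.85) = 5.86
Flux ratio = 10^(−0.4 Δm) = 10^(−0.4 × 5.86) = 10^-2.344 = 4.529×10^-3

F_P/F_Q ≈ 4.5×10^-3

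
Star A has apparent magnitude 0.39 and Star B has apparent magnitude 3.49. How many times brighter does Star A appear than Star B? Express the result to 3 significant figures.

17.4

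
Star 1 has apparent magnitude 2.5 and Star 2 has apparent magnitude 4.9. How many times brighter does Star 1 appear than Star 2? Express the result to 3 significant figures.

Magnitude difference = -2.4
Flux ratio = 10^(−0.4 Δm) = 10^(−0.4 × -2.4) = 10^0.960 = 9.120

9.12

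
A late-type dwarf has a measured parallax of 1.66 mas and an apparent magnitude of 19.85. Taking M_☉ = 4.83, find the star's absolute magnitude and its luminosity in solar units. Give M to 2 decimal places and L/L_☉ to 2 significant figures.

M ≈ 10.95; L/L_☉ ≈ 3.6×10^-3

d = 1/p = 1000/1.66 mas = 602.4 pc
M = m − 5 log₁₀ d + 5 = 19.85 − 5·2.7799 + 5 = 10.951
M − M_☉ = 10.951 − 4.83 = 6.121
L/L_☉ = 10^(−0.4 × 6.121) = 3.563×10^-3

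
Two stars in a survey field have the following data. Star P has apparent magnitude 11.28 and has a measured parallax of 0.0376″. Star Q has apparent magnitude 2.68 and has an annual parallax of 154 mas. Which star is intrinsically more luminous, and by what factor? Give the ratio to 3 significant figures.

Star P: d = 1/p = 1/0.0376″ = 26.60 pc
Star P: M = m − 5 log₁₀ d + 5 = 11.28 − 5·1.4248 + 5 = 9.156
Star Q: p = 154 mas = 0.154″ → d = 1/p = 6.494 pc
Star Q: M = m − 5 log₁₀ d + 5 = 2.68 − 5·0.8125 + 5 = 3.618
ΔM = M_P − M_Q = 9.156 − (3.618) = 5.538; smaller M is more luminous → Star Q.
L ratio = 10^(0.4 |ΔM|) = 10^2.215 = 164.2

Star Q is more luminous, by a factor of 164.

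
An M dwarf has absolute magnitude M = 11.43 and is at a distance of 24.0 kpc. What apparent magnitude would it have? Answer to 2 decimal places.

m ≈ 28.33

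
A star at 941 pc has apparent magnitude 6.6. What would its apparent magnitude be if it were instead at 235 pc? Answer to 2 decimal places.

Flux ∝ 1/d², so Δm = 5 log₁₀(d₂/d₁) = 5 log₁₀(235/941) = -3.013
m₂ = m₁ + Δm = 6.6 + (-3.013) = 3.587

m ≈ 3.59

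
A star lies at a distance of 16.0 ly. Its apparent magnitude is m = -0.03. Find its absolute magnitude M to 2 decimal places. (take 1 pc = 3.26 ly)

d = 16.0 ly / 3.26 = 4.908 pc
5 log₁₀(d/10 pc) = 5 log₁₀(4.908) − 5 = -1.545
M = m − 5 log₁₀(d/10) = -0.03 + 1.545 = 1.515

M ≈ 1.52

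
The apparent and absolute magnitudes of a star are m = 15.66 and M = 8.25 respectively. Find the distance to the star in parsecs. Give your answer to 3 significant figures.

d ≈ 303 pc

μ = m − M = 7.410
m − M = 5 log₁₀ d − 5
log₁₀ d = (m − M)/5 + 1 = 2.4820
d = 10^2.4820 = 303.4 pc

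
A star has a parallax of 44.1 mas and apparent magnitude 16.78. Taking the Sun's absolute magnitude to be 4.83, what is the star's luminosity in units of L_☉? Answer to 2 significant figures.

d = 1/p = 1000/44.1 mas = 22.68 pc
M = m − 5 log₁₀ d + 5 = 16.78 − 5·1.3556 + 5 = 15.002
M − M_☉ = 15.002 − 4.83 = 10.172
L/L_☉ = 10^(−0.4 × 10.172) = 8.533×10^-5

L/L_☉ ≈ 8.5×10^-5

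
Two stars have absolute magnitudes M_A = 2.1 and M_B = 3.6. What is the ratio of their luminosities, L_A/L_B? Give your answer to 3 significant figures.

L_A/L_B ≈ 3.98

ΔM = M_A − M_B = -1.5
L_A/L_B = 10^(−0.4 ΔM) = 10^0.600 = 3.981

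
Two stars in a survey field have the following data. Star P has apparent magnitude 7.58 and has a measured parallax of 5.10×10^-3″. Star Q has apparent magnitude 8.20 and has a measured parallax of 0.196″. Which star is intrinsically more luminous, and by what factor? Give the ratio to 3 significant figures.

Star P: d = 1/p = 1/5.10×10^-3″ = 196.1 pc
Star P: M = m − 5 log₁₀ d + 5 = 7.58 − 5·2.2924 + 5 = 1.118
Star Q: d = 1/p = 1/0.196″ = 5.102 pc
Star Q: M = m − 5 log₁₀ d + 5 = 8.20 − 5·0.7077 + 5 = 9.661
ΔM = M_P − M_Q = 1.118 − (9.661) = -8.543; smaller M is more luminous → Star P.
L ratio = 10^(0.4 |ΔM|) = 10^3.417 = 2614

Star P is more luminous, by a factor of 2610.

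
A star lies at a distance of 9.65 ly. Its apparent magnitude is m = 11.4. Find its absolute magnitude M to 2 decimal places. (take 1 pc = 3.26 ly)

d = 9.65 ly / 3.26 = 2.960 pc
5 log₁₀(d/10 pc) = 5 log₁₀(2.960) − 5 = -2.643
M = m − 5 log₁₀(d/10) = 11.4 + 2.643 = 14.043

M ≈ 14.04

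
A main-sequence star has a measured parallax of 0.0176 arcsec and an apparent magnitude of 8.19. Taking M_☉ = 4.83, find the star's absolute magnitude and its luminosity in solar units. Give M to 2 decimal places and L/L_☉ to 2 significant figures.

d = 1/p = 1/0.0176″ = 56.82 pc
M = m − 5 log₁₀ d + 5 = 8.19 − 5·1.7545 + 5 = 4.418
M − M_☉ = 4.418 − 4.83 = -0.412
L/L_☉ = 10^(−0.4 × -0.412) = 1.462

M ≈ 4.42; L/L_☉ ≈ 1.5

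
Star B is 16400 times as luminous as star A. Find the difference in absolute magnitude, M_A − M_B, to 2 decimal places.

M_A − M_B ≈ 10.54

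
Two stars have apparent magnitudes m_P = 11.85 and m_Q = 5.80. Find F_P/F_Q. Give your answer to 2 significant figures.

Magnitude difference = 6.05
Flux ratio = 10^(−0.4 Δm) = 10^(−0.4 × 6.05) = 10^-2.420 = 3.802×10^-3

F_P/F_Q ≈ 3.8×10^-3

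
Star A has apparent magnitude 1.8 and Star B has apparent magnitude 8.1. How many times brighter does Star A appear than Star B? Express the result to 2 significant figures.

330

Δm = 1.8 − (8.1) = -6.3
Flux ratio = 10^(−0.4 Δm) = 10^(−0.4 × -6.3) = 10^2.520 = 331.1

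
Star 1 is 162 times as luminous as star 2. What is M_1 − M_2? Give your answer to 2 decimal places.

M_1 − M_2 ≈ -5.52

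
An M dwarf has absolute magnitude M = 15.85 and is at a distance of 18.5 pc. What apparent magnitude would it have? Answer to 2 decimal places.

m = M + 5 log₁₀ d − 5 = 15.85 + 5·1.2672 − 5 = 17.186

m ≈ 17.19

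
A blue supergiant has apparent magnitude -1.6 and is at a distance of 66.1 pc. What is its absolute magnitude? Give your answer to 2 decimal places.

5 log₁₀(d/10 pc) = 5 log₁₀(66.10) − 5 = 4.101
M = m − 5 log₁₀(d/10) = -1.6 − 4.101 = -5.701

M ≈ -5.70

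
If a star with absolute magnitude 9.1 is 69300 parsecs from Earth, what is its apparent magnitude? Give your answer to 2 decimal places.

m ≈ 28.30

m = M + 5 log₁₀ d − 5 = 9.1 + 5·4.8407 − 5 = 28.304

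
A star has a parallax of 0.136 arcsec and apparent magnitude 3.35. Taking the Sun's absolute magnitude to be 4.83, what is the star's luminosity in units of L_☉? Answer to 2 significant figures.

L/L_☉ ≈ 2.1

d = 1/p = 1/0.136″ = 7.353 pc
M = m − 5 log₁₀ d + 5 = 3.35 − 5·0.8665 + 5 = 4.018
M − M_☉ = 4.018 − 4.83 = -0.812
L/L_☉ = 10^(−0.4 × -0.812) = 2.113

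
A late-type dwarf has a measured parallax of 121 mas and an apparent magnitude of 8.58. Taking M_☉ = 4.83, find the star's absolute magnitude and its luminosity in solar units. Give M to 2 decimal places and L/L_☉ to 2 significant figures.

M ≈ 8.99; L/L_☉ ≈ 0.022

d = 1/p = 1000/121 mas = 8.264 pc
M = m − 5 log₁₀ d + 5 = 8.58 − 5·0.9172 + 5 = 8.994
M − M_☉ = 8.994 − 4.83 = 4.164
L/L_☉ = 10^(−0.4 × 4.164) = 0.02160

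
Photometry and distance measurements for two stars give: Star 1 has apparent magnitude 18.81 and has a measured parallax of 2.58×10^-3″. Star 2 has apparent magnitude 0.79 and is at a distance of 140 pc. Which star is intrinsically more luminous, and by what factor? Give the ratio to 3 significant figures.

Star 1: d = 1/p = 1/2.58×10^-3″ = 387.6 pc
Star 1: M = m − 5 log₁₀ d + 5 = 18.81 − 5·2.5884 + 5 = 10.868
Star 2: M = m − 5 log₁₀ d + 5 = 0.79 − 5·2.1461 + 5 = -4.941
ΔM = M_1 − M_2 = 10.868 − (-4.941) = 15.809; smaller M is more luminous → Star 2.
L ratio = 10^(0.4 |ΔM|) = 10^6.323 = 2.106×10^6

Star 2 is more luminous, by a factor of 2.11×10^6.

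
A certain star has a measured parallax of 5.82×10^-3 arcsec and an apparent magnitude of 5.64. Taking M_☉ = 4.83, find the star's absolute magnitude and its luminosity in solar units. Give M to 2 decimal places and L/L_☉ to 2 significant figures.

M ≈ -0.54; L/L_☉ ≈ 140

d = 1/p = 1/5.82×10^-3″ = 171.8 pc
M = m − 5 log₁₀ d + 5 = 5.64 − 5·2.2351 + 5 = -0.535
M − M_☉ = -0.535 − 4.83 = -5.365
L/L_☉ = 10^(−0.4 × -5.365) = 140.0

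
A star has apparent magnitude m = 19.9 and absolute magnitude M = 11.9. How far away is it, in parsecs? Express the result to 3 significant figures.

d ≈ 398 pc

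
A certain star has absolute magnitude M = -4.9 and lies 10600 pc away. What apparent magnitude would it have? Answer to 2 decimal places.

m ≈ 10.23

m = M + 5 log₁₀ d − 5 = -4.9 + 5·4.0253 − 5 = 10.227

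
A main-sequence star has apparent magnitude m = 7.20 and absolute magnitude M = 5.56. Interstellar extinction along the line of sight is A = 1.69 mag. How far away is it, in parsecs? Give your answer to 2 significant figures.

d ≈ 9.8 pc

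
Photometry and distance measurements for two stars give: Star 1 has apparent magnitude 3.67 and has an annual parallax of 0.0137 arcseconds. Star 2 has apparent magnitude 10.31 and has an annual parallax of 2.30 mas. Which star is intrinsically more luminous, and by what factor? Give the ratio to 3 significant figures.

Star 1 is more luminous, by a factor of 12.8.

Star 1: d = 1/p = 1/0.0137″ = 72.99 pc
Star 1: M = m − 5 log₁₀ d + 5 = 3.67 − 5·1.8633 + 5 = -0.646
Star 2: p = 2.30 mas = 2.30×10^-3″ → d = 1/p = 434.8 pc
Star 2: M = m − 5 log₁₀ d + 5 = 10.31 − 5·2.6383 + 5 = 2.119
ΔM = M_1 − M_2 = -0.646 − (2.119) = -2.765; smaller M is more luminous → Star 1.
L ratio = 10^(0.4 |ΔM|) = 10^1.106 = 12.76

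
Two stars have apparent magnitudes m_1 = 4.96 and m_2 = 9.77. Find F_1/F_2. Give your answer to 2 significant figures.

F_1/F_2 ≈ 84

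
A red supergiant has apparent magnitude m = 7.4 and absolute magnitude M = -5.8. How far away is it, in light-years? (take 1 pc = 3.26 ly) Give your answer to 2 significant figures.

d ≈ 14000 ly

Distance modulus: m − M = 7.4 − (-5.8) = 13.200
m − M = 5 log₁₀ d − 5
log₁₀ d = (m − M)/5 + 1 = 3.6400
d = 10^3.6400 = 4365 pc
= 14230 ly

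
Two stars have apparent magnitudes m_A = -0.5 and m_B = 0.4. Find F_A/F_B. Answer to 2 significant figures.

Magnitude difference = -0.9
Flux ratio = 10^(−0.4 Δm) = 10^(−0.4 × -0.9) = 10^0.360 = 2.291

F_A/F_B ≈ 2.3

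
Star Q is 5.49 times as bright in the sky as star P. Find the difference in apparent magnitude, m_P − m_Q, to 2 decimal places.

Pogson: Δm = −2.5 log₁₀(ratio) = −2.5 log₁₀(5.49) = −2.5 × 0.7396 = -1.849
Star Q is brighter so has the smaller magnitude: m_P − m_Q is positive.

m_P − m_Q ≈ 1.85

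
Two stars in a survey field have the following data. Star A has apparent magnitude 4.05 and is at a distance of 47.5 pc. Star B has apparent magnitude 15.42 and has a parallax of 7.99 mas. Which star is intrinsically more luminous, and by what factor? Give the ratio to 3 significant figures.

Star A: M = m − 5 log₁₀ d + 5 = 4.05 − 5·1.6767 + 5 = 0.667
Star B: p = 7.99 mas = 7.99×10^-3″ → d = 1/p = 125.2 pc
Star B: M = m − 5 log₁₀ d + 5 = 15.42 − 5·2.0975 + 5 = 9.933
ΔM = M_A − M_B = 0.667 − (9.933) = -9.266; smaller M is more luminous → Star A.
L ratio = 10^(0.4 |ΔM|) = 10^3.706 = 5087

Star A is more luminous, by a factor of 5090.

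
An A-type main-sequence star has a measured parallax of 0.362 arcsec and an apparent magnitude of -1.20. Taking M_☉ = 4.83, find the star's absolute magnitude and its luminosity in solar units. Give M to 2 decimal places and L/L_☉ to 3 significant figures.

M ≈ 1.59; L/L_☉ ≈ 19.7

d = 1/p = 1/0.362″ = 2.762 pc
M = m − 5 log₁₀ d + 5 = -1.20 − 5·0.4413 + 5 = 1.594
M − M_☉ = 1.594 − 4.83 = -3.236
L/L_☉ = 10^(−0.4 × -3.236) = 19.71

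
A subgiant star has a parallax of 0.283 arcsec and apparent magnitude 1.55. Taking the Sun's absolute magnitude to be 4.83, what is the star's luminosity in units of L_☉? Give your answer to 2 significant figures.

d = 1/p = 1/0.283″ = 3.534 pc
M = m − 5 log₁₀ d + 5 = 1.55 − 5·0.5482 + 5 = 3.809
M − M_☉ = 3.809 − 4.83 = -1.021
L/L_☉ = 10^(−0.4 × -1.021) = 2.561

L/L_☉ ≈ 2.6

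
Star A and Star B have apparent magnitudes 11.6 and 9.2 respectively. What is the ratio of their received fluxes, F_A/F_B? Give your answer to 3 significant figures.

F_A/F_B ≈ 0.110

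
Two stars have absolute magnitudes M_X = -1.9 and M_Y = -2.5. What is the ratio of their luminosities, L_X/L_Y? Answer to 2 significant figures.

ΔM = M_X − M_Y = 0.6
L_X/L_Y = 10^(−0.4 ΔM) = 10^-0.240 = 0.5754

L_X/L_Y ≈ 0.58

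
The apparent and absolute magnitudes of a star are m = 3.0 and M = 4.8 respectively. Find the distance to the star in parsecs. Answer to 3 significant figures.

μ = m − M = -1.800
m − M = 5 log₁₀ d − 5
log₁₀ d = (m − M)/5 + 1 = 0.6400
d = 10^0.6400 = 4.365 pc

d ≈ 4.37 pc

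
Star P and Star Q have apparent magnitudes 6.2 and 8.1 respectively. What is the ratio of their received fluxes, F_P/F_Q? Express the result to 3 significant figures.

Δm = 6.2 − (8.1) = -1.9
Flux ratio = 10^(−0.4 Δm) = 10^(−0.4 × -1.9) = 10^0.760 = 5.754

F_P/F_Q ≈ 5.75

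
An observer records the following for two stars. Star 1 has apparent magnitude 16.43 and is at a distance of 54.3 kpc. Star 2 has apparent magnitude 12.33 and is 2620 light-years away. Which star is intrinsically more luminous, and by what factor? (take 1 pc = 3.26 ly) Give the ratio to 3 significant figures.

Star 1: d = 54.3 kpc = 54300 pc
Star 1: M = m − 5 log₁₀ d + 5 = 16.43 − 5·4.7348 + 5 = -2.244
Star 2: d = 2620 ly / 3.26 = 803.7 pc
Star 2: M = m − 5 log₁₀ d + 5 = 12.33 − 5·2.9051 + 5 = 2.805
ΔM = M_1 − M_2 = -2.244 − (2.805) = -5.049; smaller M is more luminous → Star 1.
L ratio = 10^(0.4 |ΔM|) = 10^2.019 = 104.6

Star 1 is more luminous, by a factor of 105.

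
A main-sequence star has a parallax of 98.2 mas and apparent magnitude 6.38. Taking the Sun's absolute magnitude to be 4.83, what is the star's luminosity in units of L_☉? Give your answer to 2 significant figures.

d = 1/p = 1000/98.2 mas = 10.18 pc
M = m − 5 log₁₀ d + 5 = 6.38 − 5·1.0079 + 5 = 6.341
M − M_☉ = 6.341 − 4.83 = 1.511
L/L_☉ = 10^(−0.4 × 1.511) = 0.2488

L/L_☉ ≈ 0.25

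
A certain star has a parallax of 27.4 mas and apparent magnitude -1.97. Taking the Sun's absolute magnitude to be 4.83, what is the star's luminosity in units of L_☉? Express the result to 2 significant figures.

L/L_☉ ≈ 7000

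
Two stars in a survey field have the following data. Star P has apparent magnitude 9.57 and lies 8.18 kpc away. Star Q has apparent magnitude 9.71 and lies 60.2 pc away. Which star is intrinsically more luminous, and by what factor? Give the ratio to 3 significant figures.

Star P: d = 8.18 kpc = 8180 pc
Star P: M = m − 5 log₁₀ d + 5 = 9.57 − 5·3.9128 + 5 = -4.994
Star Q: M = m − 5 log₁₀ d + 5 = 9.71 − 5·1.7796 + 5 = 5.812
ΔM = M_P − M_Q = -4.994 − (5.812) = -10.806; smaller M is more luminous → Star P.
L ratio = 10^(0.4 |ΔM|) = 10^4.322 = 21000

Star P is more luminous, by a factor of 21000.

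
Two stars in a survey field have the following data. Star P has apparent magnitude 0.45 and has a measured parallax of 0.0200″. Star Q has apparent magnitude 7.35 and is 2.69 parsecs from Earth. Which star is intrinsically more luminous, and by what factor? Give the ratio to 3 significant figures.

Star P is more luminous, by a factor of 199000.

Star P: d = 1/p = 1/0.0200″ = 50.00 pc
Star P: M = m − 5 log₁₀ d + 5 = 0.45 − 5·1.6990 + 5 = -3.045
Star Q: M = m − 5 log₁₀ d + 5 = 7.35 − 5·0.4298 + 5 = 10.201
ΔM = M_P − M_Q = -3.045 − (10.201) = -13.246; smaller M is more luminous → Star P.
L ratio = 10^(0.4 |ΔM|) = 10^5.298 = 198800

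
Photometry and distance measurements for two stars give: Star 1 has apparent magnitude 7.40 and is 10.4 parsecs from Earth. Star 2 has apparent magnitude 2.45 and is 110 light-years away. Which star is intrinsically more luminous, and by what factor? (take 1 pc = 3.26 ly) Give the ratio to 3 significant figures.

Star 2 is more luminous, by a factor of 1010.

Star 1: M = m − 5 log₁₀ d + 5 = 7.40 − 5·1.0170 + 5 = 7.315
Star 2: d = 110 ly / 3.26 = 33.74 pc
Star 2: M = m − 5 log₁₀ d + 5 = 2.45 − 5·1.5282 + 5 = -0.191
ΔM = M_1 − M_2 = 7.315 − (-0.191) = 7.506; smaller M is more luminous → Star 2.
L ratio = 10^(0.4 |ΔM|) = 10^3.002 = 1005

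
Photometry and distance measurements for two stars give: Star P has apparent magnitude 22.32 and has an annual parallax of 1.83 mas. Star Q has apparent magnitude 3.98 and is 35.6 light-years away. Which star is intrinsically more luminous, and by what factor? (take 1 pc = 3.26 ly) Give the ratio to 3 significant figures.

Star P: p = 1.83 mas = 1.83×10^-3″ → d = 1/p = 546.4 pc
Star P: M = m − 5 log₁₀ d + 5 = 22.32 − 5·2.7375 + 5 = 13.632
Star Q: d = 35.6 ly / 3.26 = 10.92 pc
Star Q: M = m − 5 log₁₀ d + 5 = 3.98 − 5·1.0382 + 5 = 3.789
ΔM = M_P − M_Q = 13.632 − (3.789) = 9.843; smaller M is more luminous → Star Q.
L ratio = 10^(0.4 |ΔM|) = 10^3.937 = 8657

Star Q is more luminous, by a factor of 8660.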